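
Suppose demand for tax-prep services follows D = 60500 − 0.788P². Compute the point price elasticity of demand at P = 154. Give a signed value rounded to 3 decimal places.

dD/dP = −2·0.788·P = -242.704. At P = 154, D = 41811.792.
Ed = (dD/dP)·(P/D) = (-242.704) × (154/41811.792) = -0.89392…

-0.894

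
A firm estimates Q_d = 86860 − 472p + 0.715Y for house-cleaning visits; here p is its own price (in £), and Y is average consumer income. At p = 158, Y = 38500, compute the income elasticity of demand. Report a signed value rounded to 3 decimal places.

0.691

At the given values, Q_d = 86860 − 472(158) + 0.715(38500) = 39811.5.
∂Q_d/∂Y = 0.715.
E = (0.715) × (38500/39811.5) = 0.69144…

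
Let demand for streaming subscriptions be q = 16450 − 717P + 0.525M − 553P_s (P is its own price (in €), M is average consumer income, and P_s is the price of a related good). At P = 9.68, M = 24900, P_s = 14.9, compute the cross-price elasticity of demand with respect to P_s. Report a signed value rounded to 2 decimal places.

At the given values, q = 16450 − 717(9.68) + 0.525(24900) − 553(14.9) = 14342.24.
∂q/∂P_s = -553.
E = (-553) × (14.9/14342.24) = -0.5745…

-0.57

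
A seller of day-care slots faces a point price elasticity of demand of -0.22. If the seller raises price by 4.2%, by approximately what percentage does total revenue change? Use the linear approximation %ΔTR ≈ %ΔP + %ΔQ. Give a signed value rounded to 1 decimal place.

+3.3%

%ΔQ ≈ Ed × %ΔP = (-0.22) × (+4.2%) = -0.9240%
%ΔTR ≈ %ΔP + %ΔQ = (+4.2%) + (-0.9240%) = +3.2760%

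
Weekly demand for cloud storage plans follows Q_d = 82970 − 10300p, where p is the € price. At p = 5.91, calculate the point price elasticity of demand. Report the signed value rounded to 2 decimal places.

-2.75

dQ_d/dp = −10300. At p = 5.91, Q_d = 82970 − 10300(5.91) = 22097.
Ed = (dQ_d/dp)·(p/Q_d) = −10300 × (5.91/22097) = -2.7548…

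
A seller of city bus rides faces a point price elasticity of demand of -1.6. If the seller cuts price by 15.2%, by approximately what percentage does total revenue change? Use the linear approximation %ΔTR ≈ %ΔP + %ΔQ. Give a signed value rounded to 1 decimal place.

%ΔQ ≈ Ed × %ΔP = (-1.6) × (-15.2%) = +24.3200%
%ΔTR ≈ %ΔP + %ΔQ = (-15.2%) + (+24.3200%) = +9.1200%

+9.1%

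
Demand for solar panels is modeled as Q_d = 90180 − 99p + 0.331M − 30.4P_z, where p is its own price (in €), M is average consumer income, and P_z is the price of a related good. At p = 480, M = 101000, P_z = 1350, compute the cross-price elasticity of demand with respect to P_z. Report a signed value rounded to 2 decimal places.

At the given values, Q_d = 90180 − 99(480) + 0.331(101000) − 30.4(1350) = 35051.
∂Q_d/∂P_z = -30.4.
E = (-30.4) × (1350/35051) = -1.1708…

-1.17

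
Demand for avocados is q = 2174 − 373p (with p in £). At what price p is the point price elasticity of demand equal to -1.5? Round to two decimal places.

Ed = −373p/(2174 − 373p). Set this equal to -1.5:
373p = 1.5·(2174 − 373p) ⇒ 373p(1 + 1.5) = 1.5·2174
p = 1.5·2174 / (373·2.5) = 3.4970…

3.50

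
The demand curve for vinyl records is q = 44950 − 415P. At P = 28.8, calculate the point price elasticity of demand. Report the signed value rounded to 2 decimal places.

-0.36

dq/dP = −415. At P = 28.8, q = 44950 − 415(28.8) = 32998.
Ed = (dq/dP)·(P/q) = −415 × (28.8/32998) = -0.3622…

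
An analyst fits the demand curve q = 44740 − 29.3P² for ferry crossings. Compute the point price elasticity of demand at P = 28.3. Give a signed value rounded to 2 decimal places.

dq/dP = −2·29.3·P = -1658.38. At P = 28.3, q = 21273.923.
Ed = (dq/dP)·(P/q) = (-1658.38) × (28.3/21273.923) = -2.2060…

-2.21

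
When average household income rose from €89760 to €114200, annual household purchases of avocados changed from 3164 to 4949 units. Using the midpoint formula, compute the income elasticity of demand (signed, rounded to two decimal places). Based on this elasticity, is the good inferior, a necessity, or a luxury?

%ΔQ = (4949 − 3164)/[( 3164 + 4949)/2] = 1785/4056.5 = 0.440034…
%ΔIncome = (114200 − 89760)/[( 89760 + 114200)/2] = 24440/101980 = 0.239654…
E_income = (1785/4056.5) / (24440/101980) = 1.8361…
E_income > 1 ⇒ normal good, luxury.

1.84; luxury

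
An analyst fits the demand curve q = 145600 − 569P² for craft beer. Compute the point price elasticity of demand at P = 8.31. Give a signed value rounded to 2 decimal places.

dq/dP = −2·569·P = -9456.78. At P = 8.31, q = 106307.0791.
Ed = (dq/dP)·(P/q) = (-9456.78) × (8.31/106307.0791) = -0.7392…

-0.74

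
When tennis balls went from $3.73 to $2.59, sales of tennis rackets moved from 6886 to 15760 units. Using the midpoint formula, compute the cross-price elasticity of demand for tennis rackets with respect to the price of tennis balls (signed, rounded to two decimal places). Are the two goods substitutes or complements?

-2.17; complements

%ΔQ_{tennis rackets} = (15760 − 6886)/avg = 8874/11323 = 0.783714…
%ΔP_{tennis balls} = (2.59 − 3.73)/avg = -1.14/3.16 = -0.360759…
E_cross = (8874/11323) / (-1.14/3.16) = -2.1724…
E_cross < 0 ⇒ the goods are complements.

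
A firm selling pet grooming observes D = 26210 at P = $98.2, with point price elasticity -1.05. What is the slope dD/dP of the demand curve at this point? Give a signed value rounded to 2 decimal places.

Ed = (dD/dP)·(P/D) ⇒ dD/dP = Ed·D/P = (-1.05)·26210/98.2 = -280.2494…

-280.25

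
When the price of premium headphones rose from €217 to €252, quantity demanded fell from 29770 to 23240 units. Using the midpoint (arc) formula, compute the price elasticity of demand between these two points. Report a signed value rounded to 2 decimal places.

%ΔQ = (23240 − 29770) / [(29770 + 23240)/2] = -6530/26505 = -0.246368…
%ΔP = (252 − 217) / [(217 + 252)/2] = 35/234.5 = 0.149253…
Arc Ed = %ΔQ / %ΔP = (-6530/26505) / (35/234.5) = -1.6506…

-1.65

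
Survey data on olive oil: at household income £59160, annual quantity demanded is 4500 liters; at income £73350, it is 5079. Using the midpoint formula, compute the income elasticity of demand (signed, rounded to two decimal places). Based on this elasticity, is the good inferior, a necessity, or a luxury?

0.56; necessity

%ΔQ = (5079 − 4500)/[( 4500 + 5079)/2] = 579/4789.5 = 0.120889…
%ΔIncome = (73350 − 59160)/[( 59160 + 73350)/2] = 14190/66255 = 0.214172…
E_income = (579/4789.5) / (14190/66255) = 0.5644…
0 < E_income < 1 ⇒ normal good, necessity.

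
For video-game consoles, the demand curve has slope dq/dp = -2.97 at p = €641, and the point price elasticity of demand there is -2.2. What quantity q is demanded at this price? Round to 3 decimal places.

865.350

Ed = (dq/dp)·(p/q) ⇒ q = (dq/dp)·p/Ed = (-2.97)·641/(-2.2) = 865.35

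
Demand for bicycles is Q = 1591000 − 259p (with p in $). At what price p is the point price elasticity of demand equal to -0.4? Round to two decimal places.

1755.10

Ed = −259p/(1591000 − 259p). Set this equal to -0.4:
259p = 0.4·(1591000 − 259p) ⇒ 259p(1 + 0.4) = 0.4·1591000
p = 0.4·1591000 / (259·1.4) = 1755.1020…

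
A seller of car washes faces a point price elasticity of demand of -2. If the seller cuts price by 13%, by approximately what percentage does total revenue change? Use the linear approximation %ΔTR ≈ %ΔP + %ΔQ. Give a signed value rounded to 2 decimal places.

%ΔQ ≈ Ed × %ΔP = (-2) × (-13%) = +26.0000%
%ΔTR ≈ %ΔP + %ΔQ = (-13%) + (+26.0000%) = +13.0000%

+13.00%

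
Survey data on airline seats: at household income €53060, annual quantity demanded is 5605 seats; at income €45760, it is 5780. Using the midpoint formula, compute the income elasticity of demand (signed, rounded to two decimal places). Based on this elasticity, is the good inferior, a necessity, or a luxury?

%ΔQ = (5780 − 5605)/[( 5605 + 5780)/2] = 175/5692.5 = 0.030742…
%ΔIncome = (45760 − 53060)/[( 53060 + 45760)/2] = -7300/49410 = -0.147743…
E_income = (175/5692.5) / (-7300/49410) = -0.2080…
E_income < 0 ⇒ inferior good.

-0.21; inferior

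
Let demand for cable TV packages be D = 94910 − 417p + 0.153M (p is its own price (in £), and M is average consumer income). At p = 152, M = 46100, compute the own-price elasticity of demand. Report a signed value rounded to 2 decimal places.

-1.64

At the given values, D = 94910 − 417(152) + 0.153(46100) = 38579.3.
∂D/∂p = −417.
E = (-417) × (152/38579.3) = -1.6429…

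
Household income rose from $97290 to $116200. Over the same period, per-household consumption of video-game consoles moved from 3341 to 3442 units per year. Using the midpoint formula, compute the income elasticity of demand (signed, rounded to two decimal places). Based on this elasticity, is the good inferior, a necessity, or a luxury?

%ΔQ = (3442 − 3341)/[( 3341 + 3442)/2] = 101/3391.5 = 0.029780…
%ΔIncome = (116200 − 97290)/[( 97290 + 116200)/2] = 18910/106745 = 0.177151…
E_income = (101/3391.5) / (18910/106745) = 0.1681…
0 < E_income < 1 ⇒ normal good, necessity.

0.17; necessity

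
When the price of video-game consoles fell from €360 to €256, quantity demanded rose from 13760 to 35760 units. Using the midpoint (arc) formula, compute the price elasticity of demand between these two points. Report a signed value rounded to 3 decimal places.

-2.631

%ΔQ = (35760 − 13760) / [(13760 + 35760)/2] = 22000/24760 = 0.888529…
%ΔP = (256 − 360) / [(360 + 256)/2] = -104/308 = -0.337662…
Arc Ed = %ΔQ / %ΔP = (22000/24760) / (-104/308) = -2.63141…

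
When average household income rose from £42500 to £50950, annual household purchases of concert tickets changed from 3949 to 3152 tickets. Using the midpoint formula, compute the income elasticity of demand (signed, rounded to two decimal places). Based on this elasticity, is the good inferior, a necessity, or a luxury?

%ΔQ = (3152 − 3949)/[( 3949 + 3152)/2] = -797/3550.5 = -0.224475…
%ΔIncome = (50950 − 42500)/[( 42500 + 50950)/2] = 8450/46725 = 0.180845…
E_income = (-797/3550.5) / (8450/46725) = -1.2412…
E_income < 0 ⇒ inferior good.

-1.24; inferior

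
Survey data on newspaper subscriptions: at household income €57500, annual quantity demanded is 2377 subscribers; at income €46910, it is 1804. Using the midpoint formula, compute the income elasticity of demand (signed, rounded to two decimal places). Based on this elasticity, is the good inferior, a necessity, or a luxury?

%ΔQ = (1804 − 2377)/[( 2377 + 1804)/2] = -573/2090.5 = -0.274097…
%ΔIncome = (46910 − 57500)/[( 57500 + 46910)/2] = -10590/52205 = -0.202854…
E_income = (-573/2090.5) / (-10590/52205) = 1.3512…
E_income > 1 ⇒ normal good, luxury.

1.35; luxury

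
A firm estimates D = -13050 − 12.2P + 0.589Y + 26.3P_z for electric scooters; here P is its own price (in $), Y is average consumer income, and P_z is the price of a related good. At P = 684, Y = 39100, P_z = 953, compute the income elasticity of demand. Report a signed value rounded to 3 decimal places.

0.863

At the given values, D = -13050 − 12.2(684) + 0.589(39100) + 26.3(953) = 26699.
∂D/∂Y = 0.589.
E = (0.589) × (39100/26699) = 0.86257…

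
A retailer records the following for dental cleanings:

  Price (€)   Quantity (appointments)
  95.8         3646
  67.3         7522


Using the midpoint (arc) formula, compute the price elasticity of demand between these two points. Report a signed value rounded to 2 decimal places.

%ΔQ = (7522 − 3646) / [(3646 + 7522)/2] = 3876/5584 = 0.694126…
%ΔP = (67.3 − 95.8) / [(95.8 + 67.3)/2] = -28.5/81.55 = -0.349478…
Arc Ed = %ΔQ / %ΔP = (3876/5584) / (-28.5/81.55) = -1.9861…

-1.99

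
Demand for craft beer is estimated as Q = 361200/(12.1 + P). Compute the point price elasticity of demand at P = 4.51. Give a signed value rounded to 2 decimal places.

dQ/dP = −361200/(12.1 + P)² = -1309.21. At P = 4.51, Q = 21745.9.
Ed = (dQ/dP)·(P/Q) = (-1309.21) × (4.51/21745.9) = -0.2715…

-0.27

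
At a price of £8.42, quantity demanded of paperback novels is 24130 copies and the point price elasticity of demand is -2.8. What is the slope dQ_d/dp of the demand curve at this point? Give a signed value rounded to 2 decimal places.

-8024.23

Ed = (dQ_d/dp)·(p/Q_d) ⇒ dQ_d/dp = Ed·Q_d/p = (-2.8)·24130/8.42 = -8024.2280…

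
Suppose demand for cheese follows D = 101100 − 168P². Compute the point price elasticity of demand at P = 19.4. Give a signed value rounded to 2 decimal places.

-3.34

dD/dP = −2·168·P = -6518.4. At P = 19.4, D = 37871.52.
Ed = (dD/dP)·(P/D) = (-6518.4) × (19.4/37871.52) = -3.3391…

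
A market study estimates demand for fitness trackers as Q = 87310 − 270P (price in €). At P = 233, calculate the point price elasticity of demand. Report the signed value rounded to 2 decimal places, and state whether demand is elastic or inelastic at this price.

dQ/dP = −270. At P = 233, Q = 87310 − 270(233) = 24400.
Ed = (dQ/dP)·(P/Q) = −270 × (233/24400) = -2.5782…
|Ed| = 2.58 > 1, so demand is elastic.

-2.58; elastic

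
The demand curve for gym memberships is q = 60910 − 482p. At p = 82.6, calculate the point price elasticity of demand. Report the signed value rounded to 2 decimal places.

dq/dp = −482. At p = 82.6, q = 60910 − 482(82.6) = 21096.8.
Ed = (dq/dp)·(p/q) = −482 × (82.6/21096.8) = -1.8871…

-1.89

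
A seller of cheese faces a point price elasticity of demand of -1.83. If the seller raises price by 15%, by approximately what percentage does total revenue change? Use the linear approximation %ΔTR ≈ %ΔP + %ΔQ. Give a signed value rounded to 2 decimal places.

%ΔQ ≈ Ed × %ΔP = (-1.83) × (+15%) = -27.4500%
%ΔTR ≈ %ΔP + %ΔQ = (+15%) + (-27.4500%) = -12.4500%

-12.45%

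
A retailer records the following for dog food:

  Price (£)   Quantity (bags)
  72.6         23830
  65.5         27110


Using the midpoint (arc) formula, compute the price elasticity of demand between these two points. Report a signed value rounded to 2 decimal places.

%ΔQ = (27110 − 23830) / [(23830 + 27110)/2] = 3280/25470 = 0.128778…
%ΔP = (65.5 − 72.6) / [(72.6 + 65.5)/2] = -7.1/69.05 = -0.102824…
Arc Ed = %ΔQ / %ΔP = (3280/25470) / (-7.1/69.05) = -1.2524…

-1.25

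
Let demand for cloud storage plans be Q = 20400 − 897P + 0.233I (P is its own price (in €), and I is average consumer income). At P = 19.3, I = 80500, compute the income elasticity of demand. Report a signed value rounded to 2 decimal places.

At the given values, Q = 20400 − 897(19.3) + 0.233(80500) = 21844.4.
∂Q/∂I = 0.233.
E = (0.233) × (80500/21844.4) = 0.8586…

0.86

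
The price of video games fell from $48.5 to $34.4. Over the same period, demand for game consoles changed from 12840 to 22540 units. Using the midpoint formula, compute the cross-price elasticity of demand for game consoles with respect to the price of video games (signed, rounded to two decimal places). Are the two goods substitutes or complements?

-1.61; complements

%ΔQ_{game consoles} = (22540 − 12840)/avg = 9700/17690 = 0.548332…
%ΔP_{video games} = (34.4 − 48.5)/avg = -14.1/41.45 = -0.340168…
E_cross = (9700/17690) / (-14.1/41.45) = -1.6119…
E_cross < 0 ⇒ the goods are complements.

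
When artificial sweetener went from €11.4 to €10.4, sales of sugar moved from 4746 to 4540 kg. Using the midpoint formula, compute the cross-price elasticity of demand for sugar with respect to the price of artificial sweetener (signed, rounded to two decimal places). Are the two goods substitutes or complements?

%ΔQ_{sugar} = (4540 − 4746)/avg = -206/4643 = -0.044367…
%ΔP_{artificial sweetener} = (10.4 − 11.4)/avg = -1/10.9 = -0.091743…
E_cross = (-206/4643) / (-1/10.9) = 0.4836…
E_cross > 0 ⇒ the goods are substitutes.

0.48; substitutes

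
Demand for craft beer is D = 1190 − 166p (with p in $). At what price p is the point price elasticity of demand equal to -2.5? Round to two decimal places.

5.12

Ed = −166p/(1190 − 166p). Set this equal to -2.5:
166p = 2.5·(1190 − 166p) ⇒ 166p(1 + 2.5) = 2.5·1190
p = 2.5·1190 / (166·3.5) = 5.1204…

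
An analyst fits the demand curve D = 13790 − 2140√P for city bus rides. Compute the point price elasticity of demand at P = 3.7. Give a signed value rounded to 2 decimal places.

-0.21

dD/dP = −2140/(2√P) = -556.267. At P = 3.7, D = 9673.63.
Ed = (dD/dP)·(P/D) = (-556.267) × (3.7/9673.63) = -0.2127…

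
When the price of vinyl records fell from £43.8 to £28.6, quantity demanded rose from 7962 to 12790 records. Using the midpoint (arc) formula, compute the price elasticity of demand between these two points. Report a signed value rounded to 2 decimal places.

-1.11

%ΔQ = (12790 − 7962) / [(7962 + 12790)/2] = 4828/10376 = 0.465304…
%ΔP = (28.6 − 43.8) / [(43.8 + 28.6)/2] = -15.2/36.2 = -0.419889…
Arc Ed = %ΔQ / %ΔP = (4828/10376) / (-15.2/36.2) = -1.1081…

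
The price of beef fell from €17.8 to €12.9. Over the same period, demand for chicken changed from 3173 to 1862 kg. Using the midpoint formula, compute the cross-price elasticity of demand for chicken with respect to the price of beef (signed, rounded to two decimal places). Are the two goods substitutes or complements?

1.63; substitutes

%ΔQ_{chicken} = (1862 − 3173)/avg = -1311/2517.5 = -0.520754…
%ΔP_{beef} = (12.9 − 17.8)/avg = -4.9/15.35 = -0.319218…
E_cross = (-1311/2517.5) / (-4.9/15.35) = 1.6313…
E_cross > 0 ⇒ the goods are substitutes.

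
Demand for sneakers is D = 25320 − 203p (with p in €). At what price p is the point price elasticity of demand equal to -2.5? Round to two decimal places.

Ed = −203p/(25320 − 203p). Set this equal to -2.5:
203p = 2.5·(25320 − 203p) ⇒ 203p(1 + 2.5) = 2.5·25320
p = 2.5·25320 / (203·3.5) = 89.0921…

89.09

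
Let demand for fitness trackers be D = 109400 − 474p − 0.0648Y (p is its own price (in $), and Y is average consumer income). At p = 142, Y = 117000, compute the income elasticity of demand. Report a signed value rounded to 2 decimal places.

-0.22

At the given values, D = 109400 − 474(142) − 0.0648(117000) = 34510.4.
∂D/∂Y = -0.0648.
E = (-0.0648) × (117000/34510.4) = -0.2196…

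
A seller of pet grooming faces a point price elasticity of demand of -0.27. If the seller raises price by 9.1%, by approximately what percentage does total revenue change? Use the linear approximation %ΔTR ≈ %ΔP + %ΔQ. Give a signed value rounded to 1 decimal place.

+6.6%

%ΔQ ≈ Ed × %ΔP = (-0.27) × (+9.1%) = -2.4570%
%ΔTR ≈ %ΔP + %ΔQ = (+9.1%) + (-2.4570%) = +6.6430%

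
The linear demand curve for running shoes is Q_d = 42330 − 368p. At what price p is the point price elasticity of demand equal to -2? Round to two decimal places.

76.68

Ed = −368p/(42330 − 368p). Set this equal to -2:
368p = 2·(42330 − 368p) ⇒ 368p(1 + 2) = 2·42330
p = 2·42330 / (368·3) = 76.6847…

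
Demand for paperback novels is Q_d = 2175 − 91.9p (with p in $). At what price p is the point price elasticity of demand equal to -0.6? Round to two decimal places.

8.88

Ed = −91.9p/(2175 − 91.9p). Set this equal to -0.6:
91.9p = 0.6·(2175 − 91.9p) ⇒ 91.9p(1 + 0.6) = 0.6·2175
p = 0.6·2175 / (91.9·1.6) = 8.8751…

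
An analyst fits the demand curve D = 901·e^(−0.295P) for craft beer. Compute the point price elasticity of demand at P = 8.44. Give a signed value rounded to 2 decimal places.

dD/dP = −0.295·D = -22.0415. At P = 8.44, D = 74.7168.
Ed = (dD/dP)·(P/D) = (-22.0415) × (8.44/74.7168) = -2.4898

-2.49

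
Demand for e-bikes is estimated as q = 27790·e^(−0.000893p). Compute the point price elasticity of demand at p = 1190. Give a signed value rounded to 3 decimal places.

-1.063

dq/dp = −0.000893·q = -8.57488. At p = 1190, q = 9602.33.
Ed = (dq/dp)·(p/q) = (-8.57488) × (1190/9602.33) = -1.06267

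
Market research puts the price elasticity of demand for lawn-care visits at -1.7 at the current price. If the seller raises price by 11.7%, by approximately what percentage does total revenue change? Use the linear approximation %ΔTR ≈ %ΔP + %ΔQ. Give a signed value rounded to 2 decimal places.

-8.19%

%ΔQ ≈ Ed × %ΔP = (-1.7) × (+11.7%) = -19.8900%
%ΔTR ≈ %ΔP + %ΔQ = (+11.7%) + (-19.8900%) = -8.1900%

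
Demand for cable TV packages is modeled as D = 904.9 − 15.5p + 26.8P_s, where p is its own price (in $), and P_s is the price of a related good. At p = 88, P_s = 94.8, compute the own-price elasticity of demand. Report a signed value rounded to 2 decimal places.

-0.66

At the given values, D = 904.9 − 15.5(88) + 26.8(94.8) = 2081.54.
∂D/∂p = −15.5.
E = (-15.5) × (88/2081.54) = -0.6552…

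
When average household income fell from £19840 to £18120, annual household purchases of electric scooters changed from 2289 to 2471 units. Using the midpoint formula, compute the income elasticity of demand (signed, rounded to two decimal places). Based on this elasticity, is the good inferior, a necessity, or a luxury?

-0.84; inferior

%ΔQ = (2471 − 2289)/[( 2289 + 2471)/2] = 182/2380 = 0.076470…
%ΔIncome = (18120 − 19840)/[( 19840 + 18120)/2] = -1720/18980 = -0.090621…
E_income = (182/2380) / (-1720/18980) = -0.8438…
E_income < 0 ⇒ inferior good.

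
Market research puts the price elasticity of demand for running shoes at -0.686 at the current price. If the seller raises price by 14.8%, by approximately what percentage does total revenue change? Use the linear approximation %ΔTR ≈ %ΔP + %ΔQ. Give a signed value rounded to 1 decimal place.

%ΔQ ≈ Ed × %ΔP = (-0.686) × (+14.8%) = -10.1528%
%ΔTR ≈ %ΔP + %ΔQ = (+14.8%) + (-10.1528%) = +4.6472%

+4.6%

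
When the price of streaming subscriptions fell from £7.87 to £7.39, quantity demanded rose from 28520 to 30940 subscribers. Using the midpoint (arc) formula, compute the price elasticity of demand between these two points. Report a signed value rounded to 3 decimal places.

-1.294

%ΔQ = (30940 − 28520) / [(28520 + 30940)/2] = 2420/29730 = 0.081399…
%ΔP = (7.39 − 7.87) / [(7.87 + 7.39)/2] = -0.48/7.63 = -0.062909…
Arc Ed = %ΔQ / %ΔP = (2420/29730) / (-0.48/7.63) = -1.29390…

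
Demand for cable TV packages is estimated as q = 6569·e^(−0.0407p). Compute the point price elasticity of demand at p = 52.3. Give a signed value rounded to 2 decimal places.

-2.13

dq/dp = −0.0407·q = -31.8163. At p = 52.3, q = 781.728.
Ed = (dq/dp)·(p/q) = (-31.8163) × (52.3/781.728) = -2.1286…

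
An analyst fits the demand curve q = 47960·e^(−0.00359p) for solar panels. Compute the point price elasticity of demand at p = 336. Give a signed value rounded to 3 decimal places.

-1.206

dq/dp = −0.00359·q = -51.5359. At p = 336, q = 14355.4.
Ed = (dq/dp)·(p/q) = (-51.5359) × (336/14355.4) = -1.20624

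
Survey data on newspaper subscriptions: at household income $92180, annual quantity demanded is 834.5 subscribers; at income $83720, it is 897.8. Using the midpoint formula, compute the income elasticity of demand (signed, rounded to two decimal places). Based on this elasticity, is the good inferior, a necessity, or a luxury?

-0.76; inferior

%ΔQ = (897.8 − 834.5)/[( 834.5 + 897.8)/2] = 63.3/866.15 = 0.073082…
%ΔIncome = (83720 − 92180)/[( 92180 + 83720)/2] = -8460/87950 = -0.096191…
E_income = (63.3/866.15) / (-8460/87950) = -0.7597…
E_income < 0 ⇒ inferior good.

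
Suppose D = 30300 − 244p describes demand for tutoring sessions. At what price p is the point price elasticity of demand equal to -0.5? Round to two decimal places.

Ed = −244p/(30300 − 244p). Set this equal to -0.5:
244p = 0.5·(30300 − 244p) ⇒ 244p(1 + 0.5) = 0.5·30300
p = 0.5·30300 / (244·1.5) = 41.3934…

41.39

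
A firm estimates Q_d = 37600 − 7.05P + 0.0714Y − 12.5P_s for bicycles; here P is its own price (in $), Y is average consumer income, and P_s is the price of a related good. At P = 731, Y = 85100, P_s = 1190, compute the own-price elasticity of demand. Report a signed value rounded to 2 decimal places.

-0.22

At the given values, Q_d = 37600 − 7.05(731) + 0.0714(85100) − 12.5(1190) = 23647.59.
∂Q_d/∂P = −7.05.
E = (-7.05) × (731/23647.59) = -0.2179…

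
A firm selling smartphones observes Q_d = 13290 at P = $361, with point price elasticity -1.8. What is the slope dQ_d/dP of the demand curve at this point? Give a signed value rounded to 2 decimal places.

-66.27

Ed = (dQ_d/dP)·(P/Q_d) ⇒ dQ_d/dP = Ed·Q_d/P = (-1.8)·13290/361 = -66.2659…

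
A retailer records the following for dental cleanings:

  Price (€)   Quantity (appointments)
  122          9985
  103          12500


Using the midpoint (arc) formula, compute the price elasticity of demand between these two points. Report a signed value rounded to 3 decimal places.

%ΔQ = (12500 − 9985) / [(9985 + 12500)/2] = 2515/11242.5 = 0.223704…
%ΔP = (103 − 122) / [(122 + 103)/2] = -19/112.5 = -0.168888…
Arc Ed = %ΔQ / %ΔP = (2515/11242.5) / (-19/112.5) = -1.32456…

-1.325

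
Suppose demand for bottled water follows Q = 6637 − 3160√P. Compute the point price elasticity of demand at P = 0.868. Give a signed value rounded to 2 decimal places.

dQ/dP = −3160/(2√P) = -1695.89. At P = 0.868, Q = 3692.94.
Ed = (dQ/dP)·(P/Q) = (-1695.89) × (0.868/3692.94) = -0.3986…

-0.40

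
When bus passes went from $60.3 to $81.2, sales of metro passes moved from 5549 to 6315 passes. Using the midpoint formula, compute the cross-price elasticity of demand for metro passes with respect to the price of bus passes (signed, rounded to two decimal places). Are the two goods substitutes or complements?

%ΔQ_{metro passes} = (6315 − 5549)/avg = 766/5932 = 0.129130…
%ΔP_{bus passes} = (81.2 − 60.3)/avg = 20.9/70.75 = 0.295406…
E_cross = (766/5932) / (20.9/70.75) = 0.4371…
E_cross > 0 ⇒ the goods are substitutes.

0.44; substitutes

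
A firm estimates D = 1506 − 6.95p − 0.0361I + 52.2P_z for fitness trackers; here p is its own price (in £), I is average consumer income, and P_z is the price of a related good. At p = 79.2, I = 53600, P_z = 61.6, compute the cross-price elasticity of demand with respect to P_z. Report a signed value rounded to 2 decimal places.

1.44

At the given values, D = 1506 − 6.95(79.2) − 0.0361(53600) + 52.2(61.6) = 2236.12.
∂D/∂P_z = 52.2.
E = (52.2) × (61.6/2236.12) = 1.4379…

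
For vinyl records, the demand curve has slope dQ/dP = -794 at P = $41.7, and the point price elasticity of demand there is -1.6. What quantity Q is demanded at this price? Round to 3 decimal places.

Ed = (dQ/dP)·(P/Q) ⇒ Q = (dQ/dP)·P/Ed = (-794)·41.7/(-1.6) = 20693.625

20693.625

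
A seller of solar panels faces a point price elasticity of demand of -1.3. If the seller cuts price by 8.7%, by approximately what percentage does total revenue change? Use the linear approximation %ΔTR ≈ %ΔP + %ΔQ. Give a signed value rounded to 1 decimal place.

%ΔQ ≈ Ed × %ΔP = (-1.3) × (-8.7%) = +11.3100%
%ΔTR ≈ %ΔP + %ΔQ = (-8.7%) + (+11.3100%) = +2.6100%

+2.6%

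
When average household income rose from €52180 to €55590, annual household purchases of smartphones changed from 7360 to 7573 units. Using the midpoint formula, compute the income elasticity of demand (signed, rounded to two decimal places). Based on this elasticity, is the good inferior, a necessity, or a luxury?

0.45; necessity

%ΔQ = (7573 − 7360)/[( 7360 + 7573)/2] = 213/7466.5 = 0.028527…
%ΔIncome = (55590 − 52180)/[( 52180 + 55590)/2] = 3410/53885 = 0.063282…
E_income = (213/7466.5) / (3410/53885) = 0.4507…
0 < E_income < 1 ⇒ normal good, necessity.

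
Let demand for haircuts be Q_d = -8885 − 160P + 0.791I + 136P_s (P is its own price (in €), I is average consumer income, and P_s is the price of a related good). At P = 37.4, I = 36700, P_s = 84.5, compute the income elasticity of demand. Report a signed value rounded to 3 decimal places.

At the given values, Q_d = -8885 − 160(37.4) + 0.791(36700) + 136(84.5) = 25652.7.
∂Q_d/∂I = 0.791.
E = (0.791) × (36700/25652.7) = 1.13164…

1.132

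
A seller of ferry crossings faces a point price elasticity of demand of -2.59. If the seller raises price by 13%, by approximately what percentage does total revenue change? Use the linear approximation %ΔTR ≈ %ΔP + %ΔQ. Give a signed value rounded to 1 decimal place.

%ΔQ ≈ Ed × %ΔP = (-2.59) × (+13%) = -33.6700%
%ΔTR ≈ %ΔP + %ΔQ = (+13%) + (-33.6700%) = -20.6700%

-20.7%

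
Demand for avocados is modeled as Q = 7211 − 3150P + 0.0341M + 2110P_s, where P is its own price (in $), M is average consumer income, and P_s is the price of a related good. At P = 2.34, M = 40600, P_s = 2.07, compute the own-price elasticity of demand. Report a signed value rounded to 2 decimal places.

At the given values, Q = 7211 − 3150(2.34) + 0.0341(40600) + 2110(2.07) = 5592.16.
∂Q/∂P = −3150.
E = (-3150) × (2.34/5592.16) = -1.3180…

-1.32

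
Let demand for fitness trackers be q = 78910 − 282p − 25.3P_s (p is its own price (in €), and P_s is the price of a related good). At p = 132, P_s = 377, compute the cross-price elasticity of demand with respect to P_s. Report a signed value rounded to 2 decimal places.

-0.30

At the given values, q = 78910 − 282(132) − 25.3(377) = 32147.9.
∂q/∂P_s = -25.3.
E = (-25.3) × (377/32147.9) = -0.2966…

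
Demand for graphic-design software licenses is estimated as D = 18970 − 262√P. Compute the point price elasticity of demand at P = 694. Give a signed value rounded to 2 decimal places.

-0.29

dD/dP = −262/(2√P) = -4.97269. At P = 694, D = 12067.9.
Ed = (dD/dP)·(P/D) = (-4.97269) × (694/12067.9) = -0.2859…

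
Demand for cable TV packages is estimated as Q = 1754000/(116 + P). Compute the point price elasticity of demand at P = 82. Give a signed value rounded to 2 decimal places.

dQ/dP = −1754000/(116 + P)² = -44.7403. At P = 82, Q = 8858.59.
Ed = (dQ/dP)·(P/Q) = (-44.7403) × (82/8858.59) = -0.4141…

-0.41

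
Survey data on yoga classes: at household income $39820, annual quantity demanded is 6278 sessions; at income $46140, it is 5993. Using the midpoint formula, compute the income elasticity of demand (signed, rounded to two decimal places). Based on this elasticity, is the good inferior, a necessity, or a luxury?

-0.32; inferior

%ΔQ = (5993 − 6278)/[( 6278 + 5993)/2] = -285/6135.5 = -0.046450…
%ΔIncome = (46140 − 39820)/[( 39820 + 46140)/2] = 6320/42980 = 0.147045…
E_income = (-285/6135.5) / (6320/42980) = -0.3158…
E_income < 0 ⇒ inferior good.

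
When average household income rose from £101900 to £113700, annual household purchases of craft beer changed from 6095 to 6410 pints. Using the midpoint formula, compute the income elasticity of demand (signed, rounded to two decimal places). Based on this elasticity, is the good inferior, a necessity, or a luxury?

0.46; necessity

%ΔQ = (6410 − 6095)/[( 6095 + 6410)/2] = 315/6252.5 = 0.050379…
%ΔIncome = (113700 − 101900)/[( 101900 + 113700)/2] = 11800/107800 = 0.109461…
E_income = (315/6252.5) / (11800/107800) = 0.4602…
0 < E_income < 1 ⇒ normal good, necessity.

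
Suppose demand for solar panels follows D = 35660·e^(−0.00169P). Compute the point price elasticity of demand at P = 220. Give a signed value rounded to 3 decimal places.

-0.372

dD/dP = −0.00169·D = -41.5525. At P = 220, D = 24587.3.
Ed = (dD/dP)·(P/D) = (-41.5525) × (220/24587.3) = -0.3718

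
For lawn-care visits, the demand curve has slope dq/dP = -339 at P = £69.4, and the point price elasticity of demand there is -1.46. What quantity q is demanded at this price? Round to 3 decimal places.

16114.110

Ed = (dq/dP)·(P/q) ⇒ q = (dq/dP)·P/Ed = (-339)·69.4/(-1.46) = 16114.10958…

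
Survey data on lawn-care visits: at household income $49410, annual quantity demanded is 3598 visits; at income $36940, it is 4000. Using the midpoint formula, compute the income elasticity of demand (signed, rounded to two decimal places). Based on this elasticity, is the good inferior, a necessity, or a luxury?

-0.37; inferior

%ΔQ = (4000 − 3598)/[( 3598 + 4000)/2] = 402/3799 = 0.105817…
%ΔIncome = (36940 − 49410)/[( 49410 + 36940)/2] = -12470/43175 = -0.288824…
E_income = (402/3799) / (-12470/43175) = -0.3663…
E_income < 0 ⇒ inferior good.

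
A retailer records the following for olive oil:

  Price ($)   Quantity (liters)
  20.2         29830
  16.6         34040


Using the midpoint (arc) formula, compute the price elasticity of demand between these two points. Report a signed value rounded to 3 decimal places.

%ΔQ = (34040 − 29830) / [(29830 + 34040)/2] = 4210/31935 = 0.131830…
%ΔP = (16.6 − 20.2) / [(20.2 + 16.6)/2] = -3.6/18.4 = -0.195652…
Arc Ed = %ΔQ / %ΔP = (4210/31935) / (-3.6/18.4) = -0.67379…

-0.674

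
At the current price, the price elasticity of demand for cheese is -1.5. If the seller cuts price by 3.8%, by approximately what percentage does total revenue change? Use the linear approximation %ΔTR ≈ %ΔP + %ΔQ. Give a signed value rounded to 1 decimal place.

%ΔQ ≈ Ed × %ΔP = (-1.5) × (-3.8%) = +5.7000%
%ΔTR ≈ %ΔP + %ΔQ = (-3.8%) + (+5.7000%) = +1.9000%

+1.9%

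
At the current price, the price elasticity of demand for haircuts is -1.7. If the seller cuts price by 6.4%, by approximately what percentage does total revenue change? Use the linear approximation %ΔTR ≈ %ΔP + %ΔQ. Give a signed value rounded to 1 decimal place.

+4.5%

%ΔQ ≈ Ed × %ΔP = (-1.7) × (-6.4%) = +10.8800%
%ΔTR ≈ %ΔP + %ΔQ = (-6.4%) + (+10.8800%) = +4.4800%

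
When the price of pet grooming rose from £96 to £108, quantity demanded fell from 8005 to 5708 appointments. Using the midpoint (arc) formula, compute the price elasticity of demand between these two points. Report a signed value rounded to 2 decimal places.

%ΔQ = (5708 − 8005) / [(8005 + 5708)/2] = -2297/6856.5 = -0.335010…
%ΔP = (108 − 96) / [(96 + 108)/2] = 12/102 = 0.117647…
Arc Ed = %ΔQ / %ΔP = (-2297/6856.5) / (12/102) = -2.8475…

-2.85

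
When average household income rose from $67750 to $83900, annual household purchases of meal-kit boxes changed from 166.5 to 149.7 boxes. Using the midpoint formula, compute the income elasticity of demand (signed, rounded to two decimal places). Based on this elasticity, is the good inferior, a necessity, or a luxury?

%ΔQ = (149.7 − 166.5)/[( 166.5 + 149.7)/2] = -16.8/158.1 = -0.106261…
%ΔIncome = (83900 − 67750)/[( 67750 + 83900)/2] = 16150/75825 = 0.212990…
E_income = (-16.8/158.1) / (16150/75825) = -0.4989…
E_income < 0 ⇒ inferior good.

-0.50; inferior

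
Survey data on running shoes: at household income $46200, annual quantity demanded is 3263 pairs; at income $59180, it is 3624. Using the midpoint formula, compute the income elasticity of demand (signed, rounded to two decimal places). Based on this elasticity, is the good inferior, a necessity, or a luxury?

0.43; necessity

%ΔQ = (3624 − 3263)/[( 3263 + 3624)/2] = 361/3443.5 = 0.104835…
%ΔIncome = (59180 − 46200)/[( 46200 + 59180)/2] = 12980/52690 = 0.246346…
E_income = (361/3443.5) / (12980/52690) = 0.4255…
0 < E_income < 1 ⇒ normal good, necessity.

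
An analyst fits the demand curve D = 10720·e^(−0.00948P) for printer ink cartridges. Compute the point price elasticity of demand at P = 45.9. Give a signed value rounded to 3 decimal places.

dD/dP = −0.00948·D = -65.77. At P = 45.9, D = 6937.76.
Ed = (dD/dP)·(P/D) = (-65.77) × (45.9/6937.76) = -0.43513…

-0.435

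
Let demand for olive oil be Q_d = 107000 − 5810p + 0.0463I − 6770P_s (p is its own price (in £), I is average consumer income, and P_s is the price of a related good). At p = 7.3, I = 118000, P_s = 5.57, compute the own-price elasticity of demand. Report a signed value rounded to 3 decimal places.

-1.311

At the given values, Q_d = 107000 − 5810(7.3) + 0.0463(118000) − 6770(5.57) = 32341.5.
∂Q_d/∂p = −5810.
E = (-5810) × (7.3/32341.5) = -1.31141…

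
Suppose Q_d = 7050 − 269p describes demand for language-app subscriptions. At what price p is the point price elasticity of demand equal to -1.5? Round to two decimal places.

Ed = −269p/(7050 − 269p). Set this equal to -1.5:
269p = 1.5·(7050 − 269p) ⇒ 269p(1 + 1.5) = 1.5·7050
p = 1.5·7050 / (269·2.5) = 15.7249…

15.72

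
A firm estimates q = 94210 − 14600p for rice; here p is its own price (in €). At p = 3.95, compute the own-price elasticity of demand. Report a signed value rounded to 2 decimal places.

-1.58

At the given values, q = 94210 − 14600(3.95) = 36540.
∂q/∂p = −14600.
E = (-14600) × (3.95/36540) = -1.5782…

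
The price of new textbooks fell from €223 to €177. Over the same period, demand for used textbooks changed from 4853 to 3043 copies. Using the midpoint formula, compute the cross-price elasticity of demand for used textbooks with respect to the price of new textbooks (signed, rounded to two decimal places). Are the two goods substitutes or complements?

1.99; substitutes

%ΔQ_{used textbooks} = (3043 − 4853)/avg = -1810/3948 = -0.458459…
%ΔP_{new textbooks} = (177 − 223)/avg = -46/200 = -0.23
E_cross = (-1810/3948) / (-46/200) = 1.9933…
E_cross > 0 ⇒ the goods are substitutes.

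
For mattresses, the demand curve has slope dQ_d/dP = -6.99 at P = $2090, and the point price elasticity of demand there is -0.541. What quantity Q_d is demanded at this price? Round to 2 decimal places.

27003.88

Ed = (dQ_d/dP)·(P/Q_d) ⇒ Q_d = (dQ_d/dP)·P/Ed = (-6.99)·2090/(-0.541) = 27003.8817…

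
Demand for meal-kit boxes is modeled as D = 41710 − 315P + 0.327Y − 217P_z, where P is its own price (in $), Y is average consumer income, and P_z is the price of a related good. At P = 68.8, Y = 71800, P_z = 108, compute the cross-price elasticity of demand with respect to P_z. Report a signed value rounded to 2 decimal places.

At the given values, D = 41710 − 315(68.8) + 0.327(71800) − 217(108) = 20080.6.
∂D/∂P_z = -217.
E = (-217) × (108/20080.6) = -1.1670…

-1.17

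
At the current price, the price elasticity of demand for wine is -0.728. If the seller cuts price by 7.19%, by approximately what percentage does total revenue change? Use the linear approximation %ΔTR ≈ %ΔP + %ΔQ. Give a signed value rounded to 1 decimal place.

%ΔQ ≈ Ed × %ΔP = (-0.728) × (-7.19%) = +5.2343%
%ΔTR ≈ %ΔP + %ΔQ = (-7.19%) + (+5.2343%) = -1.9557%

-2.0%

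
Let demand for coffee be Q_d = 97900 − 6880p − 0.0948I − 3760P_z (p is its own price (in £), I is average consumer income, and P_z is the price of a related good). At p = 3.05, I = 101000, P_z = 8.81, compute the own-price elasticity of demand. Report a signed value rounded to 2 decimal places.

At the given values, Q_d = 97900 − 6880(3.05) − 0.0948(101000) − 3760(8.81) = 34215.6.
∂Q_d/∂p = −6880.
E = (-6880) × (3.05/34215.6) = -0.6132…

-0.61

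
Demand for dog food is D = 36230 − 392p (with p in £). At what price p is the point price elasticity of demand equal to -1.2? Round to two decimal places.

50.41

Ed = −392p/(36230 − 392p). Set this equal to -1.2:
392p = 1.2·(36230 − 392p) ⇒ 392p(1 + 1.2) = 1.2·36230
p = 1.2·36230 / (392·2.2) = 50.4128…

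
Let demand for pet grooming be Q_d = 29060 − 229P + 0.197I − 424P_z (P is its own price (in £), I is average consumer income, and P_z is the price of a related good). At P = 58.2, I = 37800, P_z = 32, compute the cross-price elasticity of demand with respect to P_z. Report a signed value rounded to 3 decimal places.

-1.412

At the given values, Q_d = 29060 − 229(58.2) + 0.197(37800) − 424(32) = 9610.8.
∂Q_d/∂P_z = -424.
E = (-424) × (32/9610.8) = -1.41174…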